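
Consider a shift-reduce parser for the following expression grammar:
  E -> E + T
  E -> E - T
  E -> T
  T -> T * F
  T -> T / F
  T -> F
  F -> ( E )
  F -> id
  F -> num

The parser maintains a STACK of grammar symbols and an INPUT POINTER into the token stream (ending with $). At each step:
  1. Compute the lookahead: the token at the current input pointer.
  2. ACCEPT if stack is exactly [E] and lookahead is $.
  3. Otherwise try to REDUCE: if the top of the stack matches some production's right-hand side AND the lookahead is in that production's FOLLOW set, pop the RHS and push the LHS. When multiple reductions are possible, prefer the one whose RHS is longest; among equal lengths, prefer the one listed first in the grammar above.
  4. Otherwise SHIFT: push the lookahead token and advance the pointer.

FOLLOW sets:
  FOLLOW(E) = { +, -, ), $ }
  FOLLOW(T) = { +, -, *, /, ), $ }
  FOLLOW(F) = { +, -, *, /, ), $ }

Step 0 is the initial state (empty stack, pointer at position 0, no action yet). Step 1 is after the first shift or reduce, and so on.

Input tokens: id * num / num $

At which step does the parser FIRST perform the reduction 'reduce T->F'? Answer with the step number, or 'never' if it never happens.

Step 1: shift id. Stack=[id] ptr=1 lookahead=* remaining=[* num / num $]
Step 2: reduce F->id. Stack=[F] ptr=1 lookahead=* remaining=[* num / num $]
Step 3: reduce T->F. Stack=[T] ptr=1 lookahead=* remaining=[* num / num $]

Answer: 3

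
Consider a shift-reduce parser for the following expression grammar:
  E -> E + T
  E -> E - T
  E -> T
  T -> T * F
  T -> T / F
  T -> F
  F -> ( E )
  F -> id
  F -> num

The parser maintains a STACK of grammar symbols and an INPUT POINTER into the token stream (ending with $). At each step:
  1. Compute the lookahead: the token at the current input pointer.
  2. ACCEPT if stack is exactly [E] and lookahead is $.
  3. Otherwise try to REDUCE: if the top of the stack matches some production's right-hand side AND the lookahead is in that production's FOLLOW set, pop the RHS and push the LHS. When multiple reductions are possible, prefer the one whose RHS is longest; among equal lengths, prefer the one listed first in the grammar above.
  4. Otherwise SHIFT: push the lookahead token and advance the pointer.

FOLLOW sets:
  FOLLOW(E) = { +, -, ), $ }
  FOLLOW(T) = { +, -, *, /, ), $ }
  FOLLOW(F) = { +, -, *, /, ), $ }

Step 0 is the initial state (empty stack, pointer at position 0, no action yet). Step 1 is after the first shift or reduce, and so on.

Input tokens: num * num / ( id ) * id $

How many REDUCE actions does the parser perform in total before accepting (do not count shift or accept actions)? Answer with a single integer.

Answer: 12

Derivation:
Step 1: shift num. Stack=[num] ptr=1 lookahead=* remaining=[* num / ( id ) * id $]
Step 2: reduce F->num. Stack=[F] ptr=1 lookahead=* remaining=[* num / ( id ) * id $]
Step 3: reduce T->F. Stack=[T] ptr=1 lookahead=* remaining=[* num / ( id ) * id $]
Step 4: shift *. Stack=[T *] ptr=2 lookahead=num remaining=[num / ( id ) * id $]
Step 5: shift num. Stack=[T * num] ptr=3 lookahead=/ remaining=[/ ( id ) * id $]
Step 6: reduce F->num. Stack=[T * F] ptr=3 lookahead=/ remaining=[/ ( id ) * id $]
Step 7: reduce T->T * F. Stack=[T] ptr=3 lookahead=/ remaining=[/ ( id ) * id $]
Step 8: shift /. Stack=[T /] ptr=4 lookahead=( remaining=[( id ) * id $]
Step 9: shift (. Stack=[T / (] ptr=5 lookahead=id remaining=[id ) * id $]
Step 10: shift id. Stack=[T / ( id] ptr=6 lookahead=) remaining=[) * id $]
Step 11: reduce F->id. Stack=[T / ( F] ptr=6 lookahead=) remaining=[) * id $]
Step 12: reduce T->F. Stack=[T / ( T] ptr=6 lookahead=) remaining=[) * id $]
Step 13: reduce E->T. Stack=[T / ( E] ptr=6 lookahead=) remaining=[) * id $]
Step 14: shift ). Stack=[T / ( E )] ptr=7 lookahead=* remaining=[* id $]
Step 15: reduce F->( E ). Stack=[T / F] ptr=7 lookahead=* remaining=[* id $]
Step 16: reduce T->T / F. Stack=[T] ptr=7 lookahead=* remaining=[* id $]
Step 17: shift *. Stack=[T *] ptr=8 lookahead=id remaining=[id $]
Step 18: shift id. Stack=[T * id] ptr=9 lookahead=$ remaining=[$]
Step 19: reduce F->id. Stack=[T * F] ptr=9 lookahead=$ remaining=[$]
Step 20: reduce T->T * F. Stack=[T] ptr=9 lookahead=$ remaining=[$]
Step 21: reduce E->T. Stack=[E] ptr=9 lookahead=$ remaining=[$]
Step 22: accept. Stack=[E] ptr=9 lookahead=$ remaining=[$]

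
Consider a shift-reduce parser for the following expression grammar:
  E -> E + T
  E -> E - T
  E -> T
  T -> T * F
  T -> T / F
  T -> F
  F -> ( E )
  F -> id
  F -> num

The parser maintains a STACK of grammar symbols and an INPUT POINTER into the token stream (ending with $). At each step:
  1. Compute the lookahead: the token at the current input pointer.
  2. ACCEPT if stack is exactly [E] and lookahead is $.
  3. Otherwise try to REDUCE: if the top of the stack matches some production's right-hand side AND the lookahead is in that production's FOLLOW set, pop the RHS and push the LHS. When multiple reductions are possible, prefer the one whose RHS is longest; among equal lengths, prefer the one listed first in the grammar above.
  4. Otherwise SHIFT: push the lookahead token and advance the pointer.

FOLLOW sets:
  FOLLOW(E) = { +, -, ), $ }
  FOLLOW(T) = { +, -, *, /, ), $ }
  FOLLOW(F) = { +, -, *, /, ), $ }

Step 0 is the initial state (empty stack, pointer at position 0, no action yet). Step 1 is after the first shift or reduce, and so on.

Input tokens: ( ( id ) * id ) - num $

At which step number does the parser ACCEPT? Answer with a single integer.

Step 1: shift (. Stack=[(] ptr=1 lookahead=( remaining=[( id ) * id ) - num $]
Step 2: shift (. Stack=[( (] ptr=2 lookahead=id remaining=[id ) * id ) - num $]
Step 3: shift id. Stack=[( ( id] ptr=3 lookahead=) remaining=[) * id ) - num $]
Step 4: reduce F->id. Stack=[( ( F] ptr=3 lookahead=) remaining=[) * id ) - num $]
Step 5: reduce T->F. Stack=[( ( T] ptr=3 lookahead=) remaining=[) * id ) - num $]
Step 6: reduce E->T. Stack=[( ( E] ptr=3 lookahead=) remaining=[) * id ) - num $]
Step 7: shift ). Stack=[( ( E )] ptr=4 lookahead=* remaining=[* id ) - num $]
Step 8: reduce F->( E ). Stack=[( F] ptr=4 lookahead=* remaining=[* id ) - num $]
Step 9: reduce T->F. Stack=[( T] ptr=4 lookahead=* remaining=[* id ) - num $]
Step 10: shift *. Stack=[( T *] ptr=5 lookahead=id remaining=[id ) - num $]
Step 11: shift id. Stack=[( T * id] ptr=6 lookahead=) remaining=[) - num $]
Step 12: reduce F->id. Stack=[( T * F] ptr=6 lookahead=) remaining=[) - num $]
Step 13: reduce T->T * F. Stack=[( T] ptr=6 lookahead=) remaining=[) - num $]
Step 14: reduce E->T. Stack=[( E] ptr=6 lookahead=) remaining=[) - num $]
Step 15: shift ). Stack=[( E )] ptr=7 lookahead=- remaining=[- num $]
Step 16: reduce F->( E ). Stack=[F] ptr=7 lookahead=- remaining=[- num $]
Step 17: reduce T->F. Stack=[T] ptr=7 lookahead=- remaining=[- num $]
Step 18: reduce E->T. Stack=[E] ptr=7 lookahead=- remaining=[- num $]
Step 19: shift -. Stack=[E -] ptr=8 lookahead=num remaining=[num $]
Step 20: shift num. Stack=[E - num] ptr=9 lookahead=$ remaining=[$]
Step 21: reduce F->num. Stack=[E - F] ptr=9 lookahead=$ remaining=[$]
Step 22: reduce T->F. Stack=[E - T] ptr=9 lookahead=$ remaining=[$]
Step 23: reduce E->E - T. Stack=[E] ptr=9 lookahead=$ remaining=[$]
Step 24: accept. Stack=[E] ptr=9 lookahead=$ remaining=[$]

Answer: 24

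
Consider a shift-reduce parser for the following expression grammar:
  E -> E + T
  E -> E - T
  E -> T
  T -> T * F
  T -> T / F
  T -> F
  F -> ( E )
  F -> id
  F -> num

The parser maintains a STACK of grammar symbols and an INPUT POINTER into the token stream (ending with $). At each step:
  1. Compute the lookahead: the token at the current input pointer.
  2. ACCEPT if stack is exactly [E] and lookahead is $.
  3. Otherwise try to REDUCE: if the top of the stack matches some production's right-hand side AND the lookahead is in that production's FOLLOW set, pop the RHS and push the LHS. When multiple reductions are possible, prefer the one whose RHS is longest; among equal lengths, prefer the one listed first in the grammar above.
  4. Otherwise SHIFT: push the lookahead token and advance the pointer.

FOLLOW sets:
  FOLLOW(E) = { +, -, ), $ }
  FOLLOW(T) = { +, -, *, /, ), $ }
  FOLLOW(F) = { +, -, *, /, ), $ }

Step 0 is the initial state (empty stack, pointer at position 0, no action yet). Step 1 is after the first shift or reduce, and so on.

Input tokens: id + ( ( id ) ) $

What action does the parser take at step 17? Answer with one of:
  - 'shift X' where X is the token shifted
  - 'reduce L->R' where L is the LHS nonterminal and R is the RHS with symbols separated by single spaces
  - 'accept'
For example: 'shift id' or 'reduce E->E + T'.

Step 1: shift id. Stack=[id] ptr=1 lookahead=+ remaining=[+ ( ( id ) ) $]
Step 2: reduce F->id. Stack=[F] ptr=1 lookahead=+ remaining=[+ ( ( id ) ) $]
Step 3: reduce T->F. Stack=[T] ptr=1 lookahead=+ remaining=[+ ( ( id ) ) $]
Step 4: reduce E->T. Stack=[E] ptr=1 lookahead=+ remaining=[+ ( ( id ) ) $]
Step 5: shift +. Stack=[E +] ptr=2 lookahead=( remaining=[( ( id ) ) $]
Step 6: shift (. Stack=[E + (] ptr=3 lookahead=( remaining=[( id ) ) $]
Step 7: shift (. Stack=[E + ( (] ptr=4 lookahead=id remaining=[id ) ) $]
Step 8: shift id. Stack=[E + ( ( id] ptr=5 lookahead=) remaining=[) ) $]
Step 9: reduce F->id. Stack=[E + ( ( F] ptr=5 lookahead=) remaining=[) ) $]
Step 10: reduce T->F. Stack=[E + ( ( T] ptr=5 lookahead=) remaining=[) ) $]
Step 11: reduce E->T. Stack=[E + ( ( E] ptr=5 lookahead=) remaining=[) ) $]
Step 12: shift ). Stack=[E + ( ( E )] ptr=6 lookahead=) remaining=[) $]
Step 13: reduce F->( E ). Stack=[E + ( F] ptr=6 lookahead=) remaining=[) $]
Step 14: reduce T->F. Stack=[E + ( T] ptr=6 lookahead=) remaining=[) $]
Step 15: reduce E->T. Stack=[E + ( E] ptr=6 lookahead=) remaining=[) $]
Step 16: shift ). Stack=[E + ( E )] ptr=7 lookahead=$ remaining=[$]
Step 17: reduce F->( E ). Stack=[E + F] ptr=7 lookahead=$ remaining=[$]

Answer: reduce F->( E )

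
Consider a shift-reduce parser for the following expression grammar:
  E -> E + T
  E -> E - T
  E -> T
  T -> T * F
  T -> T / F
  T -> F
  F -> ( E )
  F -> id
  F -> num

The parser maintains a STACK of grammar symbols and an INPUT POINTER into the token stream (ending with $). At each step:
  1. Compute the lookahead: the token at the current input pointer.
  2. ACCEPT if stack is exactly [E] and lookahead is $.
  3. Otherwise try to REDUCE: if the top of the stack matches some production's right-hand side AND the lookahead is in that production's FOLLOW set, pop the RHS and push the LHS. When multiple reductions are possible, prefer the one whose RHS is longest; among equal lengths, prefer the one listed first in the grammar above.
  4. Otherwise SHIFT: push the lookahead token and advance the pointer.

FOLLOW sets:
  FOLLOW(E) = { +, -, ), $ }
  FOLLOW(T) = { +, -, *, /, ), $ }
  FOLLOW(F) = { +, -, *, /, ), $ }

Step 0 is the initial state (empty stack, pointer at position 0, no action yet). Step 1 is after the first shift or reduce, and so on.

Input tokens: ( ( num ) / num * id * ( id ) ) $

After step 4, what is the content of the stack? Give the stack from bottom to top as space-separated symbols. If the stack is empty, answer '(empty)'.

Answer: ( ( F

Derivation:
Step 1: shift (. Stack=[(] ptr=1 lookahead=( remaining=[( num ) / num * id * ( id ) ) $]
Step 2: shift (. Stack=[( (] ptr=2 lookahead=num remaining=[num ) / num * id * ( id ) ) $]
Step 3: shift num. Stack=[( ( num] ptr=3 lookahead=) remaining=[) / num * id * ( id ) ) $]
Step 4: reduce F->num. Stack=[( ( F] ptr=3 lookahead=) remaining=[) / num * id * ( id ) ) $]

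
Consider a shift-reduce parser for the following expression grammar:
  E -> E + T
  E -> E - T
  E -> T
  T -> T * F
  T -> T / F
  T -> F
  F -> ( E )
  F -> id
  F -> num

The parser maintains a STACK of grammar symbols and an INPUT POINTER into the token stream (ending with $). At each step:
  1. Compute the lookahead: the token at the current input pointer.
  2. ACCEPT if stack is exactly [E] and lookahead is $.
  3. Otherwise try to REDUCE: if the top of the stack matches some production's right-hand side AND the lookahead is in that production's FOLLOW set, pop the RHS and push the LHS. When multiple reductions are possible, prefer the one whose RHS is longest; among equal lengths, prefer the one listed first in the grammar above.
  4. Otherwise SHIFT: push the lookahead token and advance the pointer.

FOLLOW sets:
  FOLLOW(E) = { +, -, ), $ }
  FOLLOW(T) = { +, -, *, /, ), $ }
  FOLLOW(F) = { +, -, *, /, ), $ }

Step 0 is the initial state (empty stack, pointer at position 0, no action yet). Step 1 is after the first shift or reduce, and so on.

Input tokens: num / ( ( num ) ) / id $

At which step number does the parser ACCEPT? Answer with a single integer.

Answer: 23

Derivation:
Step 1: shift num. Stack=[num] ptr=1 lookahead=/ remaining=[/ ( ( num ) ) / id $]
Step 2: reduce F->num. Stack=[F] ptr=1 lookahead=/ remaining=[/ ( ( num ) ) / id $]
Step 3: reduce T->F. Stack=[T] ptr=1 lookahead=/ remaining=[/ ( ( num ) ) / id $]
Step 4: shift /. Stack=[T /] ptr=2 lookahead=( remaining=[( ( num ) ) / id $]
Step 5: shift (. Stack=[T / (] ptr=3 lookahead=( remaining=[( num ) ) / id $]
Step 6: shift (. Stack=[T / ( (] ptr=4 lookahead=num remaining=[num ) ) / id $]
Step 7: shift num. Stack=[T / ( ( num] ptr=5 lookahead=) remaining=[) ) / id $]
Step 8: reduce F->num. Stack=[T / ( ( F] ptr=5 lookahead=) remaining=[) ) / id $]
Step 9: reduce T->F. Stack=[T / ( ( T] ptr=5 lookahead=) remaining=[) ) / id $]
Step 10: reduce E->T. Stack=[T / ( ( E] ptr=5 lookahead=) remaining=[) ) / id $]
Step 11: shift ). Stack=[T / ( ( E )] ptr=6 lookahead=) remaining=[) / id $]
Step 12: reduce F->( E ). Stack=[T / ( F] ptr=6 lookahead=) remaining=[) / id $]
Step 13: reduce T->F. Stack=[T / ( T] ptr=6 lookahead=) remaining=[) / id $]
Step 14: reduce E->T. Stack=[T / ( E] ptr=6 lookahead=) remaining=[) / id $]
Step 15: shift ). Stack=[T / ( E )] ptr=7 lookahead=/ remaining=[/ id $]
Step 16: reduce F->( E ). Stack=[T / F] ptr=7 lookahead=/ remaining=[/ id $]
Step 17: reduce T->T / F. Stack=[T] ptr=7 lookahead=/ remaining=[/ id $]
Step 18: shift /. Stack=[T /] ptr=8 lookahead=id remaining=[id $]
Step 19: shift id. Stack=[T / id] ptr=9 lookahead=$ remaining=[$]
Step 20: reduce F->id. Stack=[T / F] ptr=9 lookahead=$ remaining=[$]
Step 21: reduce T->T / F. Stack=[T] ptr=9 lookahead=$ remaining=[$]
Step 22: reduce E->T. Stack=[E] ptr=9 lookahead=$ remaining=[$]
Step 23: accept. Stack=[E] ptr=9 lookahead=$ remaining=[$]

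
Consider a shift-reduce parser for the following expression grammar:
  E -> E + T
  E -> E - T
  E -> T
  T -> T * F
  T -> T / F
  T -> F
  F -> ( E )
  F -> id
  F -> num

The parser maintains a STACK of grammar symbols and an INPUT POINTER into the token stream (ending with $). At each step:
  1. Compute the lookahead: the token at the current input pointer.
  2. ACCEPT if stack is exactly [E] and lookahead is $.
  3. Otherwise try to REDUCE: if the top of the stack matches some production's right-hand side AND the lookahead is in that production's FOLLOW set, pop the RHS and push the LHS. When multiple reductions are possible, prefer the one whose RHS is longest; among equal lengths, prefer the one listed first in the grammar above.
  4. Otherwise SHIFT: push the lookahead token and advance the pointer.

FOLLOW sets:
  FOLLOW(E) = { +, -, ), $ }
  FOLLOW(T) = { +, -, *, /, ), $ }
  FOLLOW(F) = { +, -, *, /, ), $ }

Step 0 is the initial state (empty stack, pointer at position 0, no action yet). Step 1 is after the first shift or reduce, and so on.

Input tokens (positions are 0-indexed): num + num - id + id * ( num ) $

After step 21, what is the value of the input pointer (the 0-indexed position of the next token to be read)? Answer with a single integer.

Step 1: shift num. Stack=[num] ptr=1 lookahead=+ remaining=[+ num - id + id * ( num ) $]
Step 2: reduce F->num. Stack=[F] ptr=1 lookahead=+ remaining=[+ num - id + id * ( num ) $]
Step 3: reduce T->F. Stack=[T] ptr=1 lookahead=+ remaining=[+ num - id + id * ( num ) $]
Step 4: reduce E->T. Stack=[E] ptr=1 lookahead=+ remaining=[+ num - id + id * ( num ) $]
Step 5: shift +. Stack=[E +] ptr=2 lookahead=num remaining=[num - id + id * ( num ) $]
Step 6: shift num. Stack=[E + num] ptr=3 lookahead=- remaining=[- id + id * ( num ) $]
Step 7: reduce F->num. Stack=[E + F] ptr=3 lookahead=- remaining=[- id + id * ( num ) $]
Step 8: reduce T->F. Stack=[E + T] ptr=3 lookahead=- remaining=[- id + id * ( num ) $]
Step 9: reduce E->E + T. Stack=[E] ptr=3 lookahead=- remaining=[- id + id * ( num ) $]
Step 10: shift -. Stack=[E -] ptr=4 lookahead=id remaining=[id + id * ( num ) $]
Step 11: shift id. Stack=[E - id] ptr=5 lookahead=+ remaining=[+ id * ( num ) $]
Step 12: reduce F->id. Stack=[E - F] ptr=5 lookahead=+ remaining=[+ id * ( num ) $]
Step 13: reduce T->F. Stack=[E - T] ptr=5 lookahead=+ remaining=[+ id * ( num ) $]
Step 14: reduce E->E - T. Stack=[E] ptr=5 lookahead=+ remaining=[+ id * ( num ) $]
Step 15: shift +. Stack=[E +] ptr=6 lookahead=id remaining=[id * ( num ) $]
Step 16: shift id. Stack=[E + id] ptr=7 lookahead=* remaining=[* ( num ) $]
Step 17: reduce F->id. Stack=[E + F] ptr=7 lookahead=* remaining=[* ( num ) $]
Step 18: reduce T->F. Stack=[E + T] ptr=7 lookahead=* remaining=[* ( num ) $]
Step 19: shift *. Stack=[E + T *] ptr=8 lookahead=( remaining=[( num ) $]
Step 20: shift (. Stack=[E + T * (] ptr=9 lookahead=num remaining=[num ) $]
Step 21: shift num. Stack=[E + T * ( num] ptr=10 lookahead=) remaining=[) $]

Answer: 10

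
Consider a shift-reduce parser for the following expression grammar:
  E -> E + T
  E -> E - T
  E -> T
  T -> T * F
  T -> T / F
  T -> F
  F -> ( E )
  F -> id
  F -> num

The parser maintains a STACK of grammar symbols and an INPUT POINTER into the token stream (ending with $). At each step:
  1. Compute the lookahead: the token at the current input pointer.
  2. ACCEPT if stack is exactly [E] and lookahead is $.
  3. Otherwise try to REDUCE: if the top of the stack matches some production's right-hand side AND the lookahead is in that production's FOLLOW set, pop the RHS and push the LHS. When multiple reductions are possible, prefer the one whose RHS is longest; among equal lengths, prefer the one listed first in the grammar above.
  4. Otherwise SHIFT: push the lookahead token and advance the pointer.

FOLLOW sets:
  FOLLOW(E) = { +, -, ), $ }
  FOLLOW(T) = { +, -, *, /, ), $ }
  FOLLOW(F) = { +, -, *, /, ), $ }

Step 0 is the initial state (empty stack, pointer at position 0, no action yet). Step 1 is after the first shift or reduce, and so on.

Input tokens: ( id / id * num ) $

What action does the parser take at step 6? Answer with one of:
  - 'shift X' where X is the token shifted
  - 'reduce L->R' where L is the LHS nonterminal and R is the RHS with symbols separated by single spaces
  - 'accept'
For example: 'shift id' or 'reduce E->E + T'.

Step 1: shift (. Stack=[(] ptr=1 lookahead=id remaining=[id / id * num ) $]
Step 2: shift id. Stack=[( id] ptr=2 lookahead=/ remaining=[/ id * num ) $]
Step 3: reduce F->id. Stack=[( F] ptr=2 lookahead=/ remaining=[/ id * num ) $]
Step 4: reduce T->F. Stack=[( T] ptr=2 lookahead=/ remaining=[/ id * num ) $]
Step 5: shift /. Stack=[( T /] ptr=3 lookahead=id remaining=[id * num ) $]
Step 6: shift id. Stack=[( T / id] ptr=4 lookahead=* remaining=[* num ) $]

Answer: shift id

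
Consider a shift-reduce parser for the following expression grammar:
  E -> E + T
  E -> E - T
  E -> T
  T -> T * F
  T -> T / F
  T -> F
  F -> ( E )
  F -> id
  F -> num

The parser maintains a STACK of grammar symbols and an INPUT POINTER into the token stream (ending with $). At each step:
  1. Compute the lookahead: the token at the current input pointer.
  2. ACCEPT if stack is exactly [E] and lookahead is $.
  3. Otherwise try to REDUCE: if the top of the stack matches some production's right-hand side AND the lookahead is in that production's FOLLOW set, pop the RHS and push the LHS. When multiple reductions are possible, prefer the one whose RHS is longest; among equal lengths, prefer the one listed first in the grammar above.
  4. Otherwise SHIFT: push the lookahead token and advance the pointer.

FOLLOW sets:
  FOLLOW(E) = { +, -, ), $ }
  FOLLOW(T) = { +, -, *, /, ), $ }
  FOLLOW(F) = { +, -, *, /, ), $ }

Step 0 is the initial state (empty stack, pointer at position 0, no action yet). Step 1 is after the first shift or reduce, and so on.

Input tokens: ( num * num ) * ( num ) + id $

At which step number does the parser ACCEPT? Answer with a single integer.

Answer: 28

Derivation:
Step 1: shift (. Stack=[(] ptr=1 lookahead=num remaining=[num * num ) * ( num ) + id $]
Step 2: shift num. Stack=[( num] ptr=2 lookahead=* remaining=[* num ) * ( num ) + id $]
Step 3: reduce F->num. Stack=[( F] ptr=2 lookahead=* remaining=[* num ) * ( num ) + id $]
Step 4: reduce T->F. Stack=[( T] ptr=2 lookahead=* remaining=[* num ) * ( num ) + id $]
Step 5: shift *. Stack=[( T *] ptr=3 lookahead=num remaining=[num ) * ( num ) + id $]
Step 6: shift num. Stack=[( T * num] ptr=4 lookahead=) remaining=[) * ( num ) + id $]
Step 7: reduce F->num. Stack=[( T * F] ptr=4 lookahead=) remaining=[) * ( num ) + id $]
Step 8: reduce T->T * F. Stack=[( T] ptr=4 lookahead=) remaining=[) * ( num ) + id $]
Step 9: reduce E->T. Stack=[( E] ptr=4 lookahead=) remaining=[) * ( num ) + id $]
Step 10: shift ). Stack=[( E )] ptr=5 lookahead=* remaining=[* ( num ) + id $]
Step 11: reduce F->( E ). Stack=[F] ptr=5 lookahead=* remaining=[* ( num ) + id $]
Step 12: reduce T->F. Stack=[T] ptr=5 lookahead=* remaining=[* ( num ) + id $]
Step 13: shift *. Stack=[T *] ptr=6 lookahead=( remaining=[( num ) + id $]
Step 14: shift (. Stack=[T * (] ptr=7 lookahead=num remaining=[num ) + id $]
Step 15: shift num. Stack=[T * ( num] ptr=8 lookahead=) remaining=[) + id $]
Step 16: reduce F->num. Stack=[T * ( F] ptr=8 lookahead=) remaining=[) + id $]
Step 17: reduce T->F. Stack=[T * ( T] ptr=8 lookahead=) remaining=[) + id $]
Step 18: reduce E->T. Stack=[T * ( E] ptr=8 lookahead=) remaining=[) + id $]
Step 19: shift ). Stack=[T * ( E )] ptr=9 lookahead=+ remaining=[+ id $]
Step 20: reduce F->( E ). Stack=[T * F] ptr=9 lookahead=+ remaining=[+ id $]
Step 21: reduce T->T * F. Stack=[T] ptr=9 lookahead=+ remaining=[+ id $]
Step 22: reduce E->T. Stack=[E] ptr=9 lookahead=+ remaining=[+ id $]
Step 23: shift +. Stack=[E +] ptr=10 lookahead=id remaining=[id $]
Step 24: shift id. Stack=[E + id] ptr=11 lookahead=$ remaining=[$]
Step 25: reduce F->id. Stack=[E + F] ptr=11 lookahead=$ remaining=[$]
Step 26: reduce T->F. Stack=[E + T] ptr=11 lookahead=$ remaining=[$]
Step 27: reduce E->E + T. Stack=[E] ptr=11 lookahead=$ remaining=[$]
Step 28: accept. Stack=[E] ptr=11 lookahead=$ remaining=[$]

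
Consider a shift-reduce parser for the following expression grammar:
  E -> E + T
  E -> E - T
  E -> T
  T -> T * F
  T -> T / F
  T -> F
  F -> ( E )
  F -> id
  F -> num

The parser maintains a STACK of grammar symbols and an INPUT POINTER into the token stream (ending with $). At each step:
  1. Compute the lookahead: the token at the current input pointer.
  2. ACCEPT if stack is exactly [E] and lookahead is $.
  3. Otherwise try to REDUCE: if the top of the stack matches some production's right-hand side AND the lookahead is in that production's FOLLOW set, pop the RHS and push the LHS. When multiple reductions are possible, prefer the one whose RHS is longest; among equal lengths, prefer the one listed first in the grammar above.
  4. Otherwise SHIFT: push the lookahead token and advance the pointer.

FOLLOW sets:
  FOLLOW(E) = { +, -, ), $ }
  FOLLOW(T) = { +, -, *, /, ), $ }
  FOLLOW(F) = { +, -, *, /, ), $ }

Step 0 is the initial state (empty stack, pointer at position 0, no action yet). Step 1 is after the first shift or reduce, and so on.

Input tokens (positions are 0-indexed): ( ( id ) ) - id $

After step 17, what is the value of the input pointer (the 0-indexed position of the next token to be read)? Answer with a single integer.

Step 1: shift (. Stack=[(] ptr=1 lookahead=( remaining=[( id ) ) - id $]
Step 2: shift (. Stack=[( (] ptr=2 lookahead=id remaining=[id ) ) - id $]
Step 3: shift id. Stack=[( ( id] ptr=3 lookahead=) remaining=[) ) - id $]
Step 4: reduce F->id. Stack=[( ( F] ptr=3 lookahead=) remaining=[) ) - id $]
Step 5: reduce T->F. Stack=[( ( T] ptr=3 lookahead=) remaining=[) ) - id $]
Step 6: reduce E->T. Stack=[( ( E] ptr=3 lookahead=) remaining=[) ) - id $]
Step 7: shift ). Stack=[( ( E )] ptr=4 lookahead=) remaining=[) - id $]
Step 8: reduce F->( E ). Stack=[( F] ptr=4 lookahead=) remaining=[) - id $]
Step 9: reduce T->F. Stack=[( T] ptr=4 lookahead=) remaining=[) - id $]
Step 10: reduce E->T. Stack=[( E] ptr=4 lookahead=) remaining=[) - id $]
Step 11: shift ). Stack=[( E )] ptr=5 lookahead=- remaining=[- id $]
Step 12: reduce F->( E ). Stack=[F] ptr=5 lookahead=- remaining=[- id $]
Step 13: reduce T->F. Stack=[T] ptr=5 lookahead=- remaining=[- id $]
Step 14: reduce E->T. Stack=[E] ptr=5 lookahead=- remaining=[- id $]
Step 15: shift -. Stack=[E -] ptr=6 lookahead=id remaining=[id $]
Step 16: shift id. Stack=[E - id] ptr=7 lookahead=$ remaining=[$]
Step 17: reduce F->id. Stack=[E - F] ptr=7 lookahead=$ remaining=[$]

Answer: 7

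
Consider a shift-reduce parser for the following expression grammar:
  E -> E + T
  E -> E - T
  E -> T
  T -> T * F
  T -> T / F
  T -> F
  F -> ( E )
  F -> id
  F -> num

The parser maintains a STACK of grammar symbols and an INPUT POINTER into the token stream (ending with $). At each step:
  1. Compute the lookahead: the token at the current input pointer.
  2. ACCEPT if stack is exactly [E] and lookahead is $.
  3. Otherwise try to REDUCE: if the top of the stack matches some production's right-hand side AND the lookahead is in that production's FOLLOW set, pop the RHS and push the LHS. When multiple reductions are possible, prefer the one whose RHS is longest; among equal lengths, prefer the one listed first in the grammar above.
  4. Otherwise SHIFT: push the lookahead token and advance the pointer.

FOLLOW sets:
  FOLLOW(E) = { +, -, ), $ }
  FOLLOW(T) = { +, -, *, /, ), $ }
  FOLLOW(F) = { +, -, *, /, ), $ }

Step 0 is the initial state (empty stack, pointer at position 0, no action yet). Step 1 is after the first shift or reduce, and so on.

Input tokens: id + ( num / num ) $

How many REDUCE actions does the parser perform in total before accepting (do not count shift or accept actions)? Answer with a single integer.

Answer: 11

Derivation:
Step 1: shift id. Stack=[id] ptr=1 lookahead=+ remaining=[+ ( num / num ) $]
Step 2: reduce F->id. Stack=[F] ptr=1 lookahead=+ remaining=[+ ( num / num ) $]
Step 3: reduce T->F. Stack=[T] ptr=1 lookahead=+ remaining=[+ ( num / num ) $]
Step 4: reduce E->T. Stack=[E] ptr=1 lookahead=+ remaining=[+ ( num / num ) $]
Step 5: shift +. Stack=[E +] ptr=2 lookahead=( remaining=[( num / num ) $]
Step 6: shift (. Stack=[E + (] ptr=3 lookahead=num remaining=[num / num ) $]
Step 7: shift num. Stack=[E + ( num] ptr=4 lookahead=/ remaining=[/ num ) $]
Step 8: reduce F->num. Stack=[E + ( F] ptr=4 lookahead=/ remaining=[/ num ) $]
Step 9: reduce T->F. Stack=[E + ( T] ptr=4 lookahead=/ remaining=[/ num ) $]
Step 10: shift /. Stack=[E + ( T /] ptr=5 lookahead=num remaining=[num ) $]
Step 11: shift num. Stack=[E + ( T / num] ptr=6 lookahead=) remaining=[) $]
Step 12: reduce F->num. Stack=[E + ( T / F] ptr=6 lookahead=) remaining=[) $]
Step 13: reduce T->T / F. Stack=[E + ( T] ptr=6 lookahead=) remaining=[) $]
Step 14: reduce E->T. Stack=[E + ( E] ptr=6 lookahead=) remaining=[) $]
Step 15: shift ). Stack=[E + ( E )] ptr=7 lookahead=$ remaining=[$]
Step 16: reduce F->( E ). Stack=[E + F] ptr=7 lookahead=$ remaining=[$]
Step 17: reduce T->F. Stack=[E + T] ptr=7 lookahead=$ remaining=[$]
Step 18: reduce E->E + T. Stack=[E] ptr=7 lookahead=$ remaining=[$]
Step 19: accept. Stack=[E] ptr=7 lookahead=$ remaining=[$]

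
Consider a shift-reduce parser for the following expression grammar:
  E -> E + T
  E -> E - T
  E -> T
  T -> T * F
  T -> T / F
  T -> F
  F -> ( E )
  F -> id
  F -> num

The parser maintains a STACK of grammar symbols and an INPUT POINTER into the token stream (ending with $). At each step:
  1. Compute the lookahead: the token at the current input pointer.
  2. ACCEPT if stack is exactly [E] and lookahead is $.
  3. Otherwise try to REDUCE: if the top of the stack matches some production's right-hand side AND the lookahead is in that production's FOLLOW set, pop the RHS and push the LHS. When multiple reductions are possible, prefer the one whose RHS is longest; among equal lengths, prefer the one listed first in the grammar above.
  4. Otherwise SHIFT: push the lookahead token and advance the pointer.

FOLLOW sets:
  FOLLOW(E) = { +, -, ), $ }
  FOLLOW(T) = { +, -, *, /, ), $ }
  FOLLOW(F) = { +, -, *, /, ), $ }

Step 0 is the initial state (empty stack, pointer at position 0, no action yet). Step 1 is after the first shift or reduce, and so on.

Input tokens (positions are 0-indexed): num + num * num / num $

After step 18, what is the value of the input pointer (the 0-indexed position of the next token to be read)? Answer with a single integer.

Step 1: shift num. Stack=[num] ptr=1 lookahead=+ remaining=[+ num * num / num $]
Step 2: reduce F->num. Stack=[F] ptr=1 lookahead=+ remaining=[+ num * num / num $]
Step 3: reduce T->F. Stack=[T] ptr=1 lookahead=+ remaining=[+ num * num / num $]
Step 4: reduce E->T. Stack=[E] ptr=1 lookahead=+ remaining=[+ num * num / num $]
Step 5: shift +. Stack=[E +] ptr=2 lookahead=num remaining=[num * num / num $]
Step 6: shift num. Stack=[E + num] ptr=3 lookahead=* remaining=[* num / num $]
Step 7: reduce F->num. Stack=[E + F] ptr=3 lookahead=* remaining=[* num / num $]
Step 8: reduce T->F. Stack=[E + T] ptr=3 lookahead=* remaining=[* num / num $]
Step 9: shift *. Stack=[E + T *] ptr=4 lookahead=num remaining=[num / num $]
Step 10: shift num. Stack=[E + T * num] ptr=5 lookahead=/ remaining=[/ num $]
Step 11: reduce F->num. Stack=[E + T * F] ptr=5 lookahead=/ remaining=[/ num $]
Step 12: reduce T->T * F. Stack=[E + T] ptr=5 lookahead=/ remaining=[/ num $]
Step 13: shift /. Stack=[E + T /] ptr=6 lookahead=num remaining=[num $]
Step 14: shift num. Stack=[E + T / num] ptr=7 lookahead=$ remaining=[$]
Step 15: reduce F->num. Stack=[E + T / F] ptr=7 lookahead=$ remaining=[$]
Step 16: reduce T->T / F. Stack=[E + T] ptr=7 lookahead=$ remaining=[$]
Step 17: reduce E->E + T. Stack=[E] ptr=7 lookahead=$ remaining=[$]
Step 18: accept. Stack=[E] ptr=7 lookahead=$ remaining=[$]

Answer: 7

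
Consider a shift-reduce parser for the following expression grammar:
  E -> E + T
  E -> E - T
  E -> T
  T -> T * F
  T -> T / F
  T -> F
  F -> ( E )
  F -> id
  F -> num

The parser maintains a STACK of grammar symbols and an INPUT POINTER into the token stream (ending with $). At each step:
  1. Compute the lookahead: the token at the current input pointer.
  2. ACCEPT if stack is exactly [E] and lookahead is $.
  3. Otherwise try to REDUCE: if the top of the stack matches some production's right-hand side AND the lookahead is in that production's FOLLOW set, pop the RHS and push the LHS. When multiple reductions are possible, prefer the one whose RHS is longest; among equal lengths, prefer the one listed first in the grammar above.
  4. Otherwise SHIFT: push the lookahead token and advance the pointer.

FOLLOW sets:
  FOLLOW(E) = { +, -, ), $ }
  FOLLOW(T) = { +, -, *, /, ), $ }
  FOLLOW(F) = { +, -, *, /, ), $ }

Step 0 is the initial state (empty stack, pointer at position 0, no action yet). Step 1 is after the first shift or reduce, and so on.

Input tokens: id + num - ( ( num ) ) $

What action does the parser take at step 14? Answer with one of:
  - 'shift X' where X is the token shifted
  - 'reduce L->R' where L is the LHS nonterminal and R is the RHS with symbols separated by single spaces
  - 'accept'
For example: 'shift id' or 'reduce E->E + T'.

Answer: reduce F->num

Derivation:
Step 1: shift id. Stack=[id] ptr=1 lookahead=+ remaining=[+ num - ( ( num ) ) $]
Step 2: reduce F->id. Stack=[F] ptr=1 lookahead=+ remaining=[+ num - ( ( num ) ) $]
Step 3: reduce T->F. Stack=[T] ptr=1 lookahead=+ remaining=[+ num - ( ( num ) ) $]
Step 4: reduce E->T. Stack=[E] ptr=1 lookahead=+ remaining=[+ num - ( ( num ) ) $]
Step 5: shift +. Stack=[E +] ptr=2 lookahead=num remaining=[num - ( ( num ) ) $]
Step 6: shift num. Stack=[E + num] ptr=3 lookahead=- remaining=[- ( ( num ) ) $]
Step 7: reduce F->num. Stack=[E + F] ptr=3 lookahead=- remaining=[- ( ( num ) ) $]
Step 8: reduce T->F. Stack=[E + T] ptr=3 lookahead=- remaining=[- ( ( num ) ) $]
Step 9: reduce E->E + T. Stack=[E] ptr=3 lookahead=- remaining=[- ( ( num ) ) $]
Step 10: shift -. Stack=[E -] ptr=4 lookahead=( remaining=[( ( num ) ) $]
Step 11: shift (. Stack=[E - (] ptr=5 lookahead=( remaining=[( num ) ) $]
Step 12: shift (. Stack=[E - ( (] ptr=6 lookahead=num remaining=[num ) ) $]
Step 13: shift num. Stack=[E - ( ( num] ptr=7 lookahead=) remaining=[) ) $]
Step 14: reduce F->num. Stack=[E - ( ( F] ptr=7 lookahead=) remaining=[) ) $]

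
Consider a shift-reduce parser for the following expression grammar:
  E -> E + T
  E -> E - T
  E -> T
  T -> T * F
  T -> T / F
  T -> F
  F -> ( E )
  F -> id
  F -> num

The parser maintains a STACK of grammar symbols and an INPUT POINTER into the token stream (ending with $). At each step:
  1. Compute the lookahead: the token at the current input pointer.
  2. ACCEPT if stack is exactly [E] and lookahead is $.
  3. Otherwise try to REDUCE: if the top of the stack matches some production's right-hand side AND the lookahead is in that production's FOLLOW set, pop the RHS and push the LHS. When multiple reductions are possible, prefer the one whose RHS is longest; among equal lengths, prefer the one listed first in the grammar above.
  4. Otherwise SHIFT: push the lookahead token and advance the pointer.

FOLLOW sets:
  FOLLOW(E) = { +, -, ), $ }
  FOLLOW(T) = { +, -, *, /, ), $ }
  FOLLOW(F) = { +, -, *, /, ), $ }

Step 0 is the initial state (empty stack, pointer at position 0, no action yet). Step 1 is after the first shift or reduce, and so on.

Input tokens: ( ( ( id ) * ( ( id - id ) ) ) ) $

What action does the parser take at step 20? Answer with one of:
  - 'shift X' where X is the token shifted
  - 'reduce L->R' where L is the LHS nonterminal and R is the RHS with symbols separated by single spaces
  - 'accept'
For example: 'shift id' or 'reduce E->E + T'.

Step 1: shift (. Stack=[(] ptr=1 lookahead=( remaining=[( ( id ) * ( ( id - id ) ) ) ) $]
Step 2: shift (. Stack=[( (] ptr=2 lookahead=( remaining=[( id ) * ( ( id - id ) ) ) ) $]
Step 3: shift (. Stack=[( ( (] ptr=3 lookahead=id remaining=[id ) * ( ( id - id ) ) ) ) $]
Step 4: shift id. Stack=[( ( ( id] ptr=4 lookahead=) remaining=[) * ( ( id - id ) ) ) ) $]
Step 5: reduce F->id. Stack=[( ( ( F] ptr=4 lookahead=) remaining=[) * ( ( id - id ) ) ) ) $]
Step 6: reduce T->F. Stack=[( ( ( T] ptr=4 lookahead=) remaining=[) * ( ( id - id ) ) ) ) $]
Step 7: reduce E->T. Stack=[( ( ( E] ptr=4 lookahead=) remaining=[) * ( ( id - id ) ) ) ) $]
Step 8: shift ). Stack=[( ( ( E )] ptr=5 lookahead=* remaining=[* ( ( id - id ) ) ) ) $]
Step 9: reduce F->( E ). Stack=[( ( F] ptr=5 lookahead=* remaining=[* ( ( id - id ) ) ) ) $]
Step 10: reduce T->F. Stack=[( ( T] ptr=5 lookahead=* remaining=[* ( ( id - id ) ) ) ) $]
Step 11: shift *. Stack=[( ( T *] ptr=6 lookahead=( remaining=[( ( id - id ) ) ) ) $]
Step 12: shift (. Stack=[( ( T * (] ptr=7 lookahead=( remaining=[( id - id ) ) ) ) $]
Step 13: shift (. Stack=[( ( T * ( (] ptr=8 lookahead=id remaining=[id - id ) ) ) ) $]
Step 14: shift id. Stack=[( ( T * ( ( id] ptr=9 lookahead=- remaining=[- id ) ) ) ) $]
Step 15: reduce F->id. Stack=[( ( T * ( ( F] ptr=9 lookahead=- remaining=[- id ) ) ) ) $]
Step 16: reduce T->F. Stack=[( ( T * ( ( T] ptr=9 lookahead=- remaining=[- id ) ) ) ) $]
Step 17: reduce E->T. Stack=[( ( T * ( ( E] ptr=9 lookahead=- remaining=[- id ) ) ) ) $]
Step 18: shift -. Stack=[( ( T * ( ( E -] ptr=10 lookahead=id remaining=[id ) ) ) ) $]
Step 19: shift id. Stack=[( ( T * ( ( E - id] ptr=11 lookahead=) remaining=[) ) ) ) $]
Step 20: reduce F->id. Stack=[( ( T * ( ( E - F] ptr=11 lookahead=) remaining=[) ) ) ) $]

Answer: reduce F->id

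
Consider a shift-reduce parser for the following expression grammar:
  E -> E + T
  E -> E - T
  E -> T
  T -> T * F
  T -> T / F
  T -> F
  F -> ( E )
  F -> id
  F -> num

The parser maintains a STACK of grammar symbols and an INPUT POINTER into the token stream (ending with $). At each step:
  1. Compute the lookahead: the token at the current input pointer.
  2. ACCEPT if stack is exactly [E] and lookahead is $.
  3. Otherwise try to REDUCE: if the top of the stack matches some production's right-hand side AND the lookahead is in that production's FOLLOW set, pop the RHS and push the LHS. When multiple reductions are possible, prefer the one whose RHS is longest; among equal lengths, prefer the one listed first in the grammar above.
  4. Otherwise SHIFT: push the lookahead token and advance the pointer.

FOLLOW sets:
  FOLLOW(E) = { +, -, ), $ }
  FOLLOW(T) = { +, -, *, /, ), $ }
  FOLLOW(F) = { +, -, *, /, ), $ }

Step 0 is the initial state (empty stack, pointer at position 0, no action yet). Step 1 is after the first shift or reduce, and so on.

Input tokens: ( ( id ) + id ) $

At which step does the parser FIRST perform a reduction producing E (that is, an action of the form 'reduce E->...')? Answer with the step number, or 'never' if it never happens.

Answer: 6

Derivation:
Step 1: shift (. Stack=[(] ptr=1 lookahead=( remaining=[( id ) + id ) $]
Step 2: shift (. Stack=[( (] ptr=2 lookahead=id remaining=[id ) + id ) $]
Step 3: shift id. Stack=[( ( id] ptr=3 lookahead=) remaining=[) + id ) $]
Step 4: reduce F->id. Stack=[( ( F] ptr=3 lookahead=) remaining=[) + id ) $]
Step 5: reduce T->F. Stack=[( ( T] ptr=3 lookahead=) remaining=[) + id ) $]
Step 6: reduce E->T. Stack=[( ( E] ptr=3 lookahead=) remaining=[) + id ) $]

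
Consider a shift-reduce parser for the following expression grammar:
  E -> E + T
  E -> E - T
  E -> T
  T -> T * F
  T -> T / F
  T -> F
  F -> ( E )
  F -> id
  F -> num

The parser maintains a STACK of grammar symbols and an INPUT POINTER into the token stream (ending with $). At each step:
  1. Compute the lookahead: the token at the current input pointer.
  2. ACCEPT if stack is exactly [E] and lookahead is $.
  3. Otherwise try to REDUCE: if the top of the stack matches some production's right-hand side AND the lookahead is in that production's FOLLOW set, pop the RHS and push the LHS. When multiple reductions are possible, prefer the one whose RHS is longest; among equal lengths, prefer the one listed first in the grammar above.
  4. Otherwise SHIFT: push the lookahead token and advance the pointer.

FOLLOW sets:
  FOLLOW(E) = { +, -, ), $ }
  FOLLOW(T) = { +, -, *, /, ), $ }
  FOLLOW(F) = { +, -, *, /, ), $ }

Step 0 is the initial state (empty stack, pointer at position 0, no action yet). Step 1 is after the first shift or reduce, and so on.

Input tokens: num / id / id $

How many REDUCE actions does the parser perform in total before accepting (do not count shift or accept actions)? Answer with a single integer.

Answer: 7

Derivation:
Step 1: shift num. Stack=[num] ptr=1 lookahead=/ remaining=[/ id / id $]
Step 2: reduce F->num. Stack=[F] ptr=1 lookahead=/ remaining=[/ id / id $]
Step 3: reduce T->F. Stack=[T] ptr=1 lookahead=/ remaining=[/ id / id $]
Step 4: shift /. Stack=[T /] ptr=2 lookahead=id remaining=[id / id $]
Step 5: shift id. Stack=[T / id] ptr=3 lookahead=/ remaining=[/ id $]
Step 6: reduce F->id. Stack=[T / F] ptr=3 lookahead=/ remaining=[/ id $]
Step 7: reduce T->T / F. Stack=[T] ptr=3 lookahead=/ remaining=[/ id $]
Step 8: shift /. Stack=[T /] ptr=4 lookahead=id remaining=[id $]
Step 9: shift id. Stack=[T / id] ptr=5 lookahead=$ remaining=[$]
Step 10: reduce F->id. Stack=[T / F] ptr=5 lookahead=$ remaining=[$]
Step 11: reduce T->T / F. Stack=[T] ptr=5 lookahead=$ remaining=[$]
Step 12: reduce E->T. Stack=[E] ptr=5 lookahead=$ remaining=[$]
Step 13: accept. Stack=[E] ptr=5 lookahead=$ remaining=[$]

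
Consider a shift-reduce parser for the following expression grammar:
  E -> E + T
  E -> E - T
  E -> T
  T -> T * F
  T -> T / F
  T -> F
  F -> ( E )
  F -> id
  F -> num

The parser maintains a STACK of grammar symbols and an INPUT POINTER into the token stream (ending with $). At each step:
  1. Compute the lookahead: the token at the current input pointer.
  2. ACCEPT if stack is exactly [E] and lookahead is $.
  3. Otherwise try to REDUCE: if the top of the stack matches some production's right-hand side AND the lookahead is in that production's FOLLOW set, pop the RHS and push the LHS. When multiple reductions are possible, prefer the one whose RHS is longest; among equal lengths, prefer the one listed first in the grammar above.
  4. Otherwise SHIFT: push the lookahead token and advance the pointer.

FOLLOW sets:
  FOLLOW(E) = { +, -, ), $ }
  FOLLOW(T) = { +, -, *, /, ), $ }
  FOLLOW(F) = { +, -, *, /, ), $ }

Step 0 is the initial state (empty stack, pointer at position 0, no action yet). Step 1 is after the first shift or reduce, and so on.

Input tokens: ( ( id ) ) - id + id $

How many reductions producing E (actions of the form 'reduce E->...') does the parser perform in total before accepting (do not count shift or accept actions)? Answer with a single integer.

Answer: 5

Derivation:
Step 1: shift (. Stack=[(] ptr=1 lookahead=( remaining=[( id ) ) - id + id $]
Step 2: shift (. Stack=[( (] ptr=2 lookahead=id remaining=[id ) ) - id + id $]
Step 3: shift id. Stack=[( ( id] ptr=3 lookahead=) remaining=[) ) - id + id $]
Step 4: reduce F->id. Stack=[( ( F] ptr=3 lookahead=) remaining=[) ) - id + id $]
Step 5: reduce T->F. Stack=[( ( T] ptr=3 lookahead=) remaining=[) ) - id + id $]
Step 6: reduce E->T. Stack=[( ( E] ptr=3 lookahead=) remaining=[) ) - id + id $]
Step 7: shift ). Stack=[( ( E )] ptr=4 lookahead=) remaining=[) - id + id $]
Step 8: reduce F->( E ). Stack=[( F] ptr=4 lookahead=) remaining=[) - id + id $]
Step 9: reduce T->F. Stack=[( T] ptr=4 lookahead=) remaining=[) - id + id $]
Step 10: reduce E->T. Stack=[( E] ptr=4 lookahead=) remaining=[) - id + id $]
Step 11: shift ). Stack=[( E )] ptr=5 lookahead=- remaining=[- id + id $]
Step 12: reduce F->( E ). Stack=[F] ptr=5 lookahead=- remaining=[- id + id $]
Step 13: reduce T->F. Stack=[T] ptr=5 lookahead=- remaining=[- id + id $]
Step 14: reduce E->T. Stack=[E] ptr=5 lookahead=- remaining=[- id + id $]
Step 15: shift -. Stack=[E -] ptr=6 lookahead=id remaining=[id + id $]
Step 16: shift id. Stack=[E - id] ptr=7 lookahead=+ remaining=[+ id $]
Step 17: reduce F->id. Stack=[E - F] ptr=7 lookahead=+ remaining=[+ id $]
Step 18: reduce T->F. Stack=[E - T] ptr=7 lookahead=+ remaining=[+ id $]
Step 19: reduce E->E - T. Stack=[E] ptr=7 lookahead=+ remaining=[+ id $]
Step 20: shift +. Stack=[E +] ptr=8 lookahead=id remaining=[id $]
Step 21: shift id. Stack=[E + id] ptr=9 lookahead=$ remaining=[$]
Step 22: reduce F->id. Stack=[E + F] ptr=9 lookahead=$ remaining=[$]
Step 23: reduce T->F. Stack=[E + T] ptr=9 lookahead=$ remaining=[$]
Step 24: reduce E->E + T. Stack=[E] ptr=9 lookahead=$ remaining=[$]
Step 25: accept. Stack=[E] ptr=9 lookahead=$ remaining=[$]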